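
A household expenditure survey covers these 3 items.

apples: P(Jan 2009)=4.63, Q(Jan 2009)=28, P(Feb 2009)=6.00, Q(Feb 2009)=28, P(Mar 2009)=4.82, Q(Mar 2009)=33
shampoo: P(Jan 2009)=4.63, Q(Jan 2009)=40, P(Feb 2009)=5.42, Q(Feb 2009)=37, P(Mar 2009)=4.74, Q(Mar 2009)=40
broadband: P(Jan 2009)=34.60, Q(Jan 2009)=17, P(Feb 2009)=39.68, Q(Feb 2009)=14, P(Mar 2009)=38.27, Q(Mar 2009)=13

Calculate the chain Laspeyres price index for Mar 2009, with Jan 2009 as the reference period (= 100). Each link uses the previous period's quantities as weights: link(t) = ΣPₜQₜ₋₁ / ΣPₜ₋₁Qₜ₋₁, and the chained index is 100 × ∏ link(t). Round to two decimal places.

Link Jan 2009→Feb 2009:
ΣP(Feb 2009)Q(Jan 2009) = 6.00×28 + 5.42×40 + 39.68×17 = 168 + 216.8 + 674.56 = 1059.36
ΣP(Jan 2009)Q(Jan 2009) = 4.63×28 + 4.63×40 + 34.60×17 = 129.64 + 185.2 + 588.2 = 903.04
link = 1059.36/903.04 = 1.173104
Link Feb 2009→Mar 2009:
ΣP(Mar 2009)Q(Feb 2009) = 4.82×28 + 4.74×37 + 38.27×14 = 134.96 + 175.38 + 535.78 = 846.12
ΣP(Feb 2009)Q(Feb 2009) = 6.00×28 + 5.42×37 + 39.68×14 = 168 + 200.54 + 555.52 = 924.06
link = 846.12/924.06 = 0.915655
Chained index = 100 × 1.173104 × 0.915655 = 107.4159

107.42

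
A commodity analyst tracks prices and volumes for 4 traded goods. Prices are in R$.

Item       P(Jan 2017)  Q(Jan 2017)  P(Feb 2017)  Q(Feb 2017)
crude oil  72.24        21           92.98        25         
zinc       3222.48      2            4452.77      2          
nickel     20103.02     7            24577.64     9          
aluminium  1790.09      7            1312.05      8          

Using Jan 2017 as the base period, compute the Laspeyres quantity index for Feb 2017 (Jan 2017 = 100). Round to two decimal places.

126.23

Laspeyres quantity index uses base-period prices as weights.
ΣP(Jan 2017)·Q(Feb 2017) = 72.24×25 + 3222.48×2 + 20103.02×9 + 1790.09×8 = 1806 + 6444.96 + 180927.18 + 14320.72 = 203498.86
ΣP(Jan 2017)·Q(Jan 2017) = 72.24×21 + 3222.48×2 + 20103.02×7 + 1790.09×7 = 1517.04 + 6444.96 + 140721.14 + 12530.63 = 161213.77
Index = 203498.86 / 161213.77 × 100 = 126.2292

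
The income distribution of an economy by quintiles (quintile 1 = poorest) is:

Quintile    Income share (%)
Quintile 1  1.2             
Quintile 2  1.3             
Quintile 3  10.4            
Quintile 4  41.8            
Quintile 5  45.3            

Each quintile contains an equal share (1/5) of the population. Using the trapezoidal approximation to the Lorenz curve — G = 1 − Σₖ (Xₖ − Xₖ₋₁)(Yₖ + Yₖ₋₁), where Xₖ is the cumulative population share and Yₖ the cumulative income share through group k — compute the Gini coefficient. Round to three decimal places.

0.515

Cumulative income shares Yₖ: 0.0120, 0.0250, 0.1290, 0.5470, 1.0000
Σ (Xₖ−Xₖ₋₁)(Yₖ+Yₖ₋₁) = (1/5)(0.0120+0.0000) + (1/5)(0.0250+0.0120) + (1/5)(0.1290+0.0250) + (1/5)(0.5470+0.1290) + (1/5)(1.0000+0.5470)
  = 0.0024 + 0.0074 + 0.0308 + 0.1352 + 0.3094 = 0.4852
G = 1 − 0.4852 = 0.5148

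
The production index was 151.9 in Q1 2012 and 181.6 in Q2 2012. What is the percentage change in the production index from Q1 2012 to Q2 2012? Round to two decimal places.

Change = (181.6 − 151.9) / 151.9 × 100
       = 29.7 / 151.9 × 100 = 19.5523%

19.55%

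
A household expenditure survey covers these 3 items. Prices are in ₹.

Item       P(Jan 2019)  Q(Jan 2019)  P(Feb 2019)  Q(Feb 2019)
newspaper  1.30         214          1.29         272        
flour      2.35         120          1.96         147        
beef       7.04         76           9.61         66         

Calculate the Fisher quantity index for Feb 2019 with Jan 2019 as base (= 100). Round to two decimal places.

104.38

Laspeyres component (base-period weights):
ΣP(Jan 2019)Q(Feb 2019) = 1.30×272 + 2.35×147 + 7.04×66 = 353.6 + 345.45 + 464.64 = 1163.69
ΣP(Jan 2019)Q(Jan 2019) = 1.30×214 + 2.35×120 + 7.04×76 = 278.2 + 282 + 535.04 = 1095.24
L = 1163.69 / 1095.24 × 100 = 106.2498
Paasche component (current-period weights):
ΣP(Feb 2019)Q(Feb 2019) = 1.29×272 + 1.96×147 + 9.61×66 = 350.88 + 288.12 + 634.26 = 1273.26
ΣP(Feb 2019)Q(Jan 2019) = 1.29×214 + 1.96×120 + 9.61×76 = 276.06 + 235.2 + 730.36 = 1241.62
P = 1273.26 / 1241.62 × 100 = 102.5483
Fisher = √(L × P) = √(106.2498 × 102.5483) = 104.3826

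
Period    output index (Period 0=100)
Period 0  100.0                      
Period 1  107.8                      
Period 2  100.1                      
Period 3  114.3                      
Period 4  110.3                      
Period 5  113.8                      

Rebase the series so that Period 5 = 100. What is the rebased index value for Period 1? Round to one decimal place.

94.7

Rebased(Period 1) = 107.8 / 113.8 × 100 = 94.7276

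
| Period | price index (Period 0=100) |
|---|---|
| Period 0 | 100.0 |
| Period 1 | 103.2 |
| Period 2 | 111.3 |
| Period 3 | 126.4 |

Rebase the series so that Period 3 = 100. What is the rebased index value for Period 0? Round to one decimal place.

Rebased(Period 0) = 100.0 / 126.4 × 100 = 79.1139

79.1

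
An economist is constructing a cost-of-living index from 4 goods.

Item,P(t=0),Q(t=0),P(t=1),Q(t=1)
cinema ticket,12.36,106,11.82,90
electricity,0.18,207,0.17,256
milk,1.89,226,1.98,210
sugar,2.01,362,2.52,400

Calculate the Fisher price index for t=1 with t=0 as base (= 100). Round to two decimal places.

106.55

Laspeyres component (base-period weights):
ΣP(t=1)Q(t=0) = 11.82×106 + 0.17×207 + 1.98×226 + 2.52×362 = 1252.92 + 35.19 + 447.48 + 912.24 = 2647.83
ΣP(t=0)Q(t=0) = 12.36×106 + 0.18×207 + 1.89×226 + 2.01×362 = 1310.16 + 37.26 + 427.14 + 727.62 = 2502.18
L = 2647.83 / 2502.18 × 100 = 105.8209
Paasche component (current-period weights):
ΣP(t=1)Q(t=1) = 11.82×90 + 0.17×256 + 1.98×210 + 2.52×400 = 1063.8 + 43.52 + 415.8 + 1008 = 2531.12
ΣP(t=0)Q(t=1) = 12.36×90 + 0.18×256 + 1.89×210 + 2.01×400 = 1112.4 + 46.08 + 396.9 + 804 = 2359.38
P = 2531.12 / 2359.38 × 100 = 107.2790
Fisher = √(L × P) = √(105.8209 × 107.2790) = 106.5475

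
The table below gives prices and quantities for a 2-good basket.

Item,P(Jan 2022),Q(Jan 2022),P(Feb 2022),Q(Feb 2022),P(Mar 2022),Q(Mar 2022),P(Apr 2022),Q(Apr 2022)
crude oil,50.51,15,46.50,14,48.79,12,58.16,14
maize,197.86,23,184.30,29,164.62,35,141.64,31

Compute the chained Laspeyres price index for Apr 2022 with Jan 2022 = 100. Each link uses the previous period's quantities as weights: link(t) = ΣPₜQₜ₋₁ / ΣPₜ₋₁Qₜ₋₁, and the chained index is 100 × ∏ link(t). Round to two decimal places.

75.41

Link Jan 2022→Feb 2022:
ΣP(Feb 2022)Q(Jan 2022) = 46.50×15 + 184.30×23 = 697.5 + 4238.9 = 4936.4
ΣP(Jan 2022)Q(Jan 2022) = 50.51×15 + 197.86×23 = 757.65 + 4550.78 = 5308.43
link = 4936.4/5308.43 = 0.929917
Link Feb 2022→Mar 2022:
ΣP(Mar 2022)Q(Feb 2022) = 48.79×14 + 164.62×29 = 683.06 + 4773.98 = 5457.04
ΣP(Feb 2022)Q(Feb 2022) = 46.50×14 + 184.30×29 = 651 + 5344.7 = 5995.7
link = 5457.04/5995.7 = 0.910159
Link Mar 2022→Apr 2022:
ΣP(Apr 2022)Q(Mar 2022) = 58.16×12 + 141.64×35 = 697.92 + 4957.4 = 5655.32
ΣP(Mar 2022)Q(Mar 2022) = 48.79×12 + 164.62×35 = 585.48 + 5761.7 = 6347.18
link = 5655.32/6347.18 = 0.890997
Chained index = 100 × 0.929917 × 0.910159 × 0.890997 = 75.4115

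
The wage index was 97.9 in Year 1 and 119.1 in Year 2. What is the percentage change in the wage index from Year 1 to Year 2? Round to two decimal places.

21.65%

Change = (119.1 − 97.9) / 97.9 × 100
       = 21.2 / 97.9 × 100 = 21.6547%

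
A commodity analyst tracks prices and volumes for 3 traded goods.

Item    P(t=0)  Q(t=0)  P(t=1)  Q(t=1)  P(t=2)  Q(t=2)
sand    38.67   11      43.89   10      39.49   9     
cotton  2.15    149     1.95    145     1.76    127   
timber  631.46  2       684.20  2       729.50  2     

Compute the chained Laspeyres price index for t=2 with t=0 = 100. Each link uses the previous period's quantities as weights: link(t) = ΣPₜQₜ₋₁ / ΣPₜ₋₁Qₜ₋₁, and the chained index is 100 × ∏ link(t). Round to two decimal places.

Link t=0→t=1:
ΣP(t=1)Q(t=0) = 43.89×11 + 1.95×149 + 684.20×2 = 482.79 + 290.55 + 1368.4 = 2141.74
ΣP(t=0)Q(t=0) = 38.67×11 + 2.15×149 + 631.46×2 = 425.37 + 320.35 + 1262.92 = 2008.64
link = 2141.74/2008.64 = 1.066264
Link t=1→t=2:
ΣP(t=2)Q(t=1) = 39.49×10 + 1.76×145 + 729.50×2 = 394.9 + 255.2 + 1459 = 2109.1
ΣP(t=1)Q(t=1) = 43.89×10 + 1.95×145 + 684.20×2 = 438.9 + 282.75 + 1368.4 = 2090.05
link = 2109.1/2090.05 = 1.009115
Chained index = 100 × 1.066264 × 1.009115 = 107.5982

107.60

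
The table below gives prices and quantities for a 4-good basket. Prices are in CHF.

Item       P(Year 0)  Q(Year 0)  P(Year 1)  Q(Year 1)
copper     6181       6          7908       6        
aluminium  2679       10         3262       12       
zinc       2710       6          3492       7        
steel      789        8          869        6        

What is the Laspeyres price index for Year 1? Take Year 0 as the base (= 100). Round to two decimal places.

Laspeyres price index uses base-period quantities as weights.
ΣP(Year 1)·Q(Year 0) = 7908×6 + 3262×10 + 3492×6 + 869×8 = 47448 + 32620 + 20952 + 6952 = 107972
ΣP(Year 0)·Q(Year 0) = 6181×6 + 2679×10 + 2710×6 + 789×8 = 37086 + 26790 + 16260 + 6312 = 86448
Index = 107972 / 86448 × 100 = 124.8982

124.90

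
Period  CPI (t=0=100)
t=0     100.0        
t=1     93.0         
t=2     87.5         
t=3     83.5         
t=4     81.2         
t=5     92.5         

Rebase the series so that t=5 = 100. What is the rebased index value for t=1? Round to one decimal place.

100.5

Rebased(t=1) = 93.0 / 92.5 × 100 = 100.5405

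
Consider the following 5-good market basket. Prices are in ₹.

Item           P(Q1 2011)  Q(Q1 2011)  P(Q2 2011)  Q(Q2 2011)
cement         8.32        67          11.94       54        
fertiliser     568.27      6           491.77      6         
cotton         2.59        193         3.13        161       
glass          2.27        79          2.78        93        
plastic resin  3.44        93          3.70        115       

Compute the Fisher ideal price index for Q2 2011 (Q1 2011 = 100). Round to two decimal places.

98.50

Laspeyres component (base-period weights):
ΣP(Q2 2011)Q(Q1 2011) = 11.94×67 + 491.77×6 + 3.13×193 + 2.78×79 + 3.70×93 = 799.98 + 2950.62 + 604.09 + 219.62 + 344.1 = 4918.41
ΣP(Q1 2011)Q(Q1 2011) = 8.32×67 + 568.27×6 + 2.59×193 + 2.27×79 + 3.44×93 = 557.44 + 3409.62 + 499.87 + 179.33 + 319.92 = 4966.18
L = 4918.41 / 4966.18 × 100 = 99.0381
Paasche component (current-period weights):
ΣP(Q2 2011)Q(Q2 2011) = 11.94×54 + 491.77×6 + 3.13×161 + 2.78×93 + 3.70×115 = 644.76 + 2950.62 + 503.93 + 258.54 + 425.5 = 4783.35
ΣP(Q1 2011)Q(Q2 2011) = 8.32×54 + 568.27×6 + 2.59×161 + 2.27×93 + 3.44×115 = 449.28 + 3409.62 + 416.99 + 211.11 + 395.6 = 4882.6
P = 4783.35 / 4882.6 × 100 = 97.9673
Fisher = √(L × P) = √(99.0381 × 97.9673) = 98.5012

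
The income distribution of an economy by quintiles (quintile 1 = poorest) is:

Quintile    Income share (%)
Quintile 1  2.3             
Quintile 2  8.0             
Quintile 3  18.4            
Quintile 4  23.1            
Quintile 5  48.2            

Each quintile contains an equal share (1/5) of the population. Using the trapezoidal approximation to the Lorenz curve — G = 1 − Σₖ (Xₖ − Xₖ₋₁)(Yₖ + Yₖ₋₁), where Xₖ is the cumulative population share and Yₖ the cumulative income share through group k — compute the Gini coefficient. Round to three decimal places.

0.428

Cumulative income shares Yₖ: 0.0230, 0.1030, 0.2870, 0.5180, 1.0000
Σ (Xₖ−Xₖ₋₁)(Yₖ+Yₖ₋₁) = (1/5)(0.0230+0.0000) + (1/5)(0.1030+0.0230) + (1/5)(0.2870+0.1030) + (1/5)(0.5180+0.2870) + (1/5)(1.0000+0.5180)
  = 0.0046 + 0.0252 + 0.0780 + 0.1610 + 0.3036 = 0.5724
G = 1 − 0.5724 = 0.4276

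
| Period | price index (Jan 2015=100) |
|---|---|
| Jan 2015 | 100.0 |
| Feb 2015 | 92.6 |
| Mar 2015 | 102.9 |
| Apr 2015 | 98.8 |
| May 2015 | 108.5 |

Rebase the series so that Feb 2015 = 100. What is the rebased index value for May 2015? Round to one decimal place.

Rebased(May 2015) = 108.5 / 92.6 × 100 = 117.1706

117.2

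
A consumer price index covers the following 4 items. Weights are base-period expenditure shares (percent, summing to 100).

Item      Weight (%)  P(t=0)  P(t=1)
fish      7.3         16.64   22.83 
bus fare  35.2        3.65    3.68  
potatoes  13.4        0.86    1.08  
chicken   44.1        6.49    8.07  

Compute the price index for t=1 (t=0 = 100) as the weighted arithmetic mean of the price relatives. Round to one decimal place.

fish: 7.3 × (22.83/16.64) = 7.3 × 1.371995 = 10.0156
bus fare: 35.2 × (3.68/3.65) = 35.2 × 1.008219 = 35.4893
potatoes: 13.4 × (1.08/0.86) = 13.4 × 1.255814 = 16.8279
chicken: 44.1 × (8.07/6.49) = 44.1 × 1.243451 = 54.8362
Index = Σ wᵢ·(p₁ᵢ/p₀ᵢ) = 10.0156 + 35.4893 + 16.8279 + 54.8362 = 117.1690

117.2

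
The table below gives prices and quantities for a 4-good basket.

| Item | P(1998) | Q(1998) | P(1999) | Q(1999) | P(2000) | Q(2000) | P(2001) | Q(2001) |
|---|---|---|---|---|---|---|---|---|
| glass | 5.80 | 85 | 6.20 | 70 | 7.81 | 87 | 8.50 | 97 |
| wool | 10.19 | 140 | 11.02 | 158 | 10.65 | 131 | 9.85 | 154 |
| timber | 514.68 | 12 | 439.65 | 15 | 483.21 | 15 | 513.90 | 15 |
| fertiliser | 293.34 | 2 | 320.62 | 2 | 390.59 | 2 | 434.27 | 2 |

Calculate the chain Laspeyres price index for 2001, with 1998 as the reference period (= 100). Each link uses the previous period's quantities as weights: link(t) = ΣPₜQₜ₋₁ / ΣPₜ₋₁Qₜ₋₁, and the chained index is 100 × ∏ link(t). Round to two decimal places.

Link 1998→1999:
ΣP(1999)Q(1998) = 6.20×85 + 11.02×140 + 439.65×12 + 320.62×2 = 527 + 1542.8 + 5275.8 + 641.24 = 7986.84
ΣP(1998)Q(1998) = 5.80×85 + 10.19×140 + 514.68×12 + 293.34×2 = 493 + 1426.6 + 6176.16 + 586.68 = 8682.44
link = 7986.84/8682.44 = 0.919884
Link 1999→2000:
ΣP(2000)Q(1999) = 7.81×70 + 10.65×158 + 483.21×15 + 390.59×2 = 546.7 + 1682.7 + 7248.15 + 781.18 = 10258.73
ΣP(1999)Q(1999) = 6.20×70 + 11.02×158 + 439.65×15 + 320.62×2 = 434 + 1741.16 + 6594.75 + 641.24 = 9411.15
link = 10258.73/9411.15 = 1.090061
Link 2000→2001:
ΣP(2001)Q(2000) = 8.50×87 + 9.85×131 + 513.90×15 + 434.27×2 = 739.5 + 1290.35 + 7708.5 + 868.54 = 10606.89
ΣP(2000)Q(2000) = 7.81×87 + 10.65×131 + 483.21×15 + 390.59×2 = 679.47 + 1395.15 + 7248.15 + 781.18 = 10103.95
link = 10606.89/10103.95 = 1.049777
Chained index = 100 × 0.919884 × 1.090061 × 1.049777 = 105.2643

105.26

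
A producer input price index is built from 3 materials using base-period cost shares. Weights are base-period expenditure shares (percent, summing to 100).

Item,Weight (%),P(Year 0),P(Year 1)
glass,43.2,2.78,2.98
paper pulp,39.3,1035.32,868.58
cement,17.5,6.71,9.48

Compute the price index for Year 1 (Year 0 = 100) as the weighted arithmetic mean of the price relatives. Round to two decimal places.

glass: 43.2 × (2.98/2.78) = 43.2 × 1.071942 = 46.3079
paper pulp: 39.3 × (868.58/1035.32) = 39.3 × 0.838948 = 32.9707
cement: 17.5 × (9.48/6.71) = 17.5 × 1.412817 = 24.7243
Index = Σ wᵢ·(p₁ᵢ/p₀ᵢ) = 46.3079 + 32.9707 + 24.7243 = 104.0029

104.00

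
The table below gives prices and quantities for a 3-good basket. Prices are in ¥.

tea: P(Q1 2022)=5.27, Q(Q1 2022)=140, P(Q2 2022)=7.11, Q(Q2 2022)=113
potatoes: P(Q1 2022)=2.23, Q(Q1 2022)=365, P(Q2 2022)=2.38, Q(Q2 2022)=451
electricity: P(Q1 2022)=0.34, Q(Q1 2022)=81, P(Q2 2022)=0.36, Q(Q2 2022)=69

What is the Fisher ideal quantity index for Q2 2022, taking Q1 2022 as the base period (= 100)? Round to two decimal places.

Laspeyres component (base-period weights):
ΣP(Q1 2022)Q(Q2 2022) = 5.27×113 + 2.23×451 + 0.34×69 = 595.51 + 1005.73 + 23.46 = 1624.7
ΣP(Q1 2022)Q(Q1 2022) = 5.27×140 + 2.23×365 + 0.34×81 = 737.8 + 813.95 + 27.54 = 1579.29
L = 1624.7 / 1579.29 × 100 = 102.8753
Paasche component (current-period weights):
ΣP(Q2 2022)Q(Q2 2022) = 7.11×113 + 2.38×451 + 0.36×69 = 803.43 + 1073.38 + 24.84 = 1901.65
ΣP(Q2 2022)Q(Q1 2022) = 7.11×140 + 2.38×365 + 0.36×81 = 995.4 + 868.7 + 29.16 = 1893.26
P = 1901.65 / 1893.26 × 100 = 100.4432
Fisher = √(L × P) = √(102.8753 × 100.4432) = 101.6520

101.65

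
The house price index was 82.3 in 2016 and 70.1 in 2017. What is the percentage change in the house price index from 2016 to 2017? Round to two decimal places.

Change = (70.1 − 82.3) / 82.3 × 100
       = -12.2 / 82.3 × 100 = -14.8238%

-14.82%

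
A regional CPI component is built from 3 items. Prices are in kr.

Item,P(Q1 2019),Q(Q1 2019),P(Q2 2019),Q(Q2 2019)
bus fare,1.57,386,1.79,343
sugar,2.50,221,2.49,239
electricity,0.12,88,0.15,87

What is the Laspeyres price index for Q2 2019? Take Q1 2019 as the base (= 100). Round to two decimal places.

Laspeyres price index uses base-period quantities as weights.
ΣP(Q2 2019)·Q(Q1 2019) = 1.79×386 + 2.49×221 + 0.15×88 = 690.94 + 550.29 + 13.2 = 1254.43
ΣP(Q1 2019)·Q(Q1 2019) = 1.57×386 + 2.50×221 + 0.12×88 = 606.02 + 552.5 + 10.56 = 1169.08
Index = 1254.43 / 1169.08 × 100 = 107.3006

107.30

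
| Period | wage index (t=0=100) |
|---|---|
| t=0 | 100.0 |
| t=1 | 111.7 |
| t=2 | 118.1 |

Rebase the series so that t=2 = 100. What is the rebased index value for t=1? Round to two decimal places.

Rebased(t=1) = 111.7 / 118.1 × 100 = 94.5809

94.58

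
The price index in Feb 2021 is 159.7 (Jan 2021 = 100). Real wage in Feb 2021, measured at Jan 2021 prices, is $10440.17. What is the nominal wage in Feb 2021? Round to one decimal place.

Nominal = Real × (Index/100) = 10440.17 × (159.7/100)
        = 10440.17 × 1.597 = 16672.9515

16673.0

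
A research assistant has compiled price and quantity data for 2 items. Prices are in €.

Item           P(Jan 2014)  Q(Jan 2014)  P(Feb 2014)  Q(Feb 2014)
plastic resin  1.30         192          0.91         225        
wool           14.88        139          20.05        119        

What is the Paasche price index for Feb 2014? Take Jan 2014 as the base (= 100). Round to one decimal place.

Paasche price index uses current-period quantities as weights.
ΣP(Feb 2014)·Q(Feb 2014) = 0.91×225 + 20.05×119 = 204.75 + 2385.95 = 2590.7
ΣP(Jan 2014)·Q(Feb 2014) = 1.30×225 + 14.88×119 = 292.5 + 1770.72 = 2063.22
Index = 2590.7 / 2063.22 × 100 = 125.5659

125.6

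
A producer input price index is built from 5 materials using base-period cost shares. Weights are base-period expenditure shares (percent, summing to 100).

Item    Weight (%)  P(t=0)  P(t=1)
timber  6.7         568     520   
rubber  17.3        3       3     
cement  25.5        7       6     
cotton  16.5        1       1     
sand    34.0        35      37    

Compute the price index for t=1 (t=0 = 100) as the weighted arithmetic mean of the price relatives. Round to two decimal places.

timber: 6.7 × (520/568) = 6.7 × 0.915493 = 6.1338
rubber: 17.3 × (3/3) = 17.3 × 1.000000 = 17.3000
cement: 25.5 × (6/7) = 25.5 × 0.857143 = 21.8571
cotton: 16.5 × (1/1) = 16.5 × 1.000000 = 16.5000
sand: 34.0 × (37/35) = 34.0 × 1.057143 = 35.9429
Index = Σ wᵢ·(p₁ᵢ/p₀ᵢ) = 6.1338 + 17.3000 + 21.8571 + 16.5000 + 35.9429 = 97.7338

97.73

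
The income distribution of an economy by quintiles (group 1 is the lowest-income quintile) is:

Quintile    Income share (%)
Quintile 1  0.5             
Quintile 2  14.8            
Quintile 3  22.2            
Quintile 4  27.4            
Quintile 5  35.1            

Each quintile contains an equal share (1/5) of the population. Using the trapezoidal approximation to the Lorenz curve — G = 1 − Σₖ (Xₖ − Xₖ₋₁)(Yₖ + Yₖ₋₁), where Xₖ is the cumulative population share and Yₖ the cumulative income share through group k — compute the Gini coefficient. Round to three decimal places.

0.327

Cumulative income shares Yₖ: 0.0050, 0.1530, 0.3750, 0.6490, 1.0000
Σ (Xₖ−Xₖ₋₁)(Yₖ+Yₖ₋₁) = (1/5)(0.0050+0.0000) + (1/5)(0.1530+0.0050) + (1/5)(0.3750+0.1530) + (1/5)(0.6490+0.3750) + (1/5)(1.0000+0.6490)
  = 0.0010 + 0.0316 + 0.1056 + 0.2048 + 0.3298 = 0.6728
G = 1 − 0.6728 = 0.3272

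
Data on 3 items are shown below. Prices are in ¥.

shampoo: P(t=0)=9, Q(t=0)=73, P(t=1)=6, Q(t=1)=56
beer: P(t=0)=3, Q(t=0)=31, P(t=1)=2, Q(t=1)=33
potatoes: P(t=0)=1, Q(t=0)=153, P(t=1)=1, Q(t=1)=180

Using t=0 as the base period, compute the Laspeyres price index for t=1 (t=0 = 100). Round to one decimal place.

72.3

Laspeyres price index uses base-period quantities as weights.
ΣP(t=1)·Q(t=0) = 6×73 + 2×31 + 1×153 = 438 + 62 + 153 = 653
ΣP(t=0)·Q(t=0) = 9×73 + 3×31 + 1×153 = 657 + 93 + 153 = 903
Index = 653 / 903 × 100 = 72.3145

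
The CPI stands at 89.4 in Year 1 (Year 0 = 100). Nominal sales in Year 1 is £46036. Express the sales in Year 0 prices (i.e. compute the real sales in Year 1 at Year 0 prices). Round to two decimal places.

Real = Nominal ÷ (Index/100) = 46036 ÷ (89.4/100)
     = 46036 ÷ 0.894 = 51494.4072

51494.41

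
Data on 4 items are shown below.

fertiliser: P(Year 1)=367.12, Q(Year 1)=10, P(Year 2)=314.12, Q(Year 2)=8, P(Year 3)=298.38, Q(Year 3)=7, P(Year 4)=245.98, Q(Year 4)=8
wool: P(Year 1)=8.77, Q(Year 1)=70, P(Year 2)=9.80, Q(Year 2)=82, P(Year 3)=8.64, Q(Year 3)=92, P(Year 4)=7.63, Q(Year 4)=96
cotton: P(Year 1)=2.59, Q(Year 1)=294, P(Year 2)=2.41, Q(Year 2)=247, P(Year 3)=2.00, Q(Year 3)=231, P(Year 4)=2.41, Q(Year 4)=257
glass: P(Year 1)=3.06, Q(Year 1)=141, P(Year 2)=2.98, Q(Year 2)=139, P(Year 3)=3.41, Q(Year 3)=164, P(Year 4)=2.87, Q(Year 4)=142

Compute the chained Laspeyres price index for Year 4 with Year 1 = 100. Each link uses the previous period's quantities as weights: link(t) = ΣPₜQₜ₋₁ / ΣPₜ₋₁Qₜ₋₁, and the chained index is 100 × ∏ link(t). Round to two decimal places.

Link Year 1→Year 2:
ΣP(Year 2)Q(Year 1) = 314.12×10 + 9.80×70 + 2.41×294 + 2.98×141 = 3141.2 + 686 + 708.54 + 420.18 = 4955.92
ΣP(Year 1)Q(Year 1) = 367.12×10 + 8.77×70 + 2.59×294 + 3.06×141 = 3671.2 + 613.9 + 761.46 + 431.46 = 5478.02
link = 4955.92/5478.02 = 0.904692
Link Year 2→Year 3:
ΣP(Year 3)Q(Year 2) = 298.38×8 + 8.64×82 + 2.00×247 + 3.41×139 = 2387.04 + 708.48 + 494 + 473.99 = 4063.51
ΣP(Year 2)Q(Year 2) = 314.12×8 + 9.80×82 + 2.41×247 + 2.98×139 = 2512.96 + 803.6 + 595.27 + 414.22 = 4326.05
link = 4063.51/4326.05 = 0.939312
Link Year 3→Year 4:
ΣP(Year 4)Q(Year 3) = 245.98×7 + 7.63×92 + 2.41×231 + 2.87×164 = 1721.86 + 701.96 + 556.71 + 470.68 = 3451.21
ΣP(Year 3)Q(Year 3) = 298.38×7 + 8.64×92 + 2.00×231 + 3.41×164 = 2088.66 + 794.88 + 462 + 559.24 = 3904.78
link = 3451.21/3904.78 = 0.883842
Chained index = 100 × 0.904692 × 0.939312 × 0.883842 = 75.1078

75.11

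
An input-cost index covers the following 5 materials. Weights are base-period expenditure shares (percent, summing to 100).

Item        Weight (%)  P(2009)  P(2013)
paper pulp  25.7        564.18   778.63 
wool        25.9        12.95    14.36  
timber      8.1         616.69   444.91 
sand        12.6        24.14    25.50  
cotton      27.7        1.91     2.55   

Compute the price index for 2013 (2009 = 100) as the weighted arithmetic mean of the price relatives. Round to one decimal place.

paper pulp: 25.7 × (778.63/564.18) = 25.7 × 1.380109 = 35.4688
wool: 25.9 × (14.36/12.95) = 25.9 × 1.108880 = 28.7200
timber: 8.1 × (444.91/616.69) = 8.1 × 0.721448 = 5.8437
sand: 12.6 × (25.50/24.14) = 12.6 × 1.056338 = 13.3099
cotton: 27.7 × (2.55/1.91) = 27.7 × 1.335079 = 36.9817
Index = Σ wᵢ·(p₁ᵢ/p₀ᵢ) = 35.4688 + 28.7200 + 5.8437 + 13.3099 + 36.9817 = 120.3241

120.3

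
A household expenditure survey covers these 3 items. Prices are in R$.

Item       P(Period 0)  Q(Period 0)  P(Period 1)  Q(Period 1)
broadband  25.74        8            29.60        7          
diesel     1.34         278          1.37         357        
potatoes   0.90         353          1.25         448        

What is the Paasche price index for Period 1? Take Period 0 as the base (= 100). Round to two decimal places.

Paasche price index uses current-period quantities as weights.
ΣP(Period 1)·Q(Period 1) = 29.60×7 + 1.37×357 + 1.25×448 = 207.2 + 489.09 + 560 = 1256.29
ΣP(Period 0)·Q(Period 1) = 25.74×7 + 1.34×357 + 0.90×448 = 180.18 + 478.38 + 403.2 = 1061.76
Index = 1256.29 / 1061.76 × 100 = 118.3215

118.32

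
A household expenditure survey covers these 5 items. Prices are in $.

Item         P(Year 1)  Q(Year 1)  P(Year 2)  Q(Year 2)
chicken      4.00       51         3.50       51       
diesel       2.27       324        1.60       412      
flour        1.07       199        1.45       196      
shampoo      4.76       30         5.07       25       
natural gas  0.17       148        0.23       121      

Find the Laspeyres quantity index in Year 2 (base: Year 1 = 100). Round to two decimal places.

Laspeyres quantity index uses base-period prices as weights.
ΣP(Year 1)·Q(Year 2) = 4.00×51 + 2.27×412 + 1.07×196 + 4.76×25 + 0.17×121 = 204 + 935.24 + 209.72 + 119 + 20.57 = 1488.53
ΣP(Year 1)·Q(Year 1) = 4.00×51 + 2.27×324 + 1.07×199 + 4.76×30 + 0.17×148 = 204 + 735.48 + 212.93 + 142.8 + 25.16 = 1320.37
Index = 1488.53 / 1320.37 × 100 = 112.7358

112.74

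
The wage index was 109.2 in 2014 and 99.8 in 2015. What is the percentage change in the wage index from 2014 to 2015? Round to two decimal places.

Change = (99.8 − 109.2) / 109.2 × 100
       = -9.4 / 109.2 × 100 = -8.6081%

-8.61%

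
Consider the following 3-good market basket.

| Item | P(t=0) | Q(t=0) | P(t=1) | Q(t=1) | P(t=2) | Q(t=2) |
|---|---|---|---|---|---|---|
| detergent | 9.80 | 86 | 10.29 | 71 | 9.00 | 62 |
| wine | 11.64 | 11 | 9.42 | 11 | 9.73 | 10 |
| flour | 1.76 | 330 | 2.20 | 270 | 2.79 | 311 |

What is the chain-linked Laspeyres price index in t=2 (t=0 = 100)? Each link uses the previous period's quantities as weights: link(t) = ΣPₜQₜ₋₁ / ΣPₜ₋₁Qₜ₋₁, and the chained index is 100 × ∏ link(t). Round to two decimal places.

116.00

Link t=0→t=1:
ΣP(t=1)Q(t=0) = 10.29×86 + 9.42×11 + 2.20×330 = 884.94 + 103.62 + 726 = 1714.56
ΣP(t=0)Q(t=0) = 9.80×86 + 11.64×11 + 1.76×330 = 842.8 + 128.04 + 580.8 = 1551.64
link = 1714.56/1551.64 = 1.104999
Link t=1→t=2:
ΣP(t=2)Q(t=1) = 9.00×71 + 9.73×11 + 2.79×270 = 639 + 107.03 + 753.3 = 1499.33
ΣP(t=1)Q(t=1) = 10.29×71 + 9.42×11 + 2.20×270 = 730.59 + 103.62 + 594 = 1428.21
link = 1499.33/1428.21 = 1.049797
Chained index = 100 × 1.104999 × 1.049797 = 116.0024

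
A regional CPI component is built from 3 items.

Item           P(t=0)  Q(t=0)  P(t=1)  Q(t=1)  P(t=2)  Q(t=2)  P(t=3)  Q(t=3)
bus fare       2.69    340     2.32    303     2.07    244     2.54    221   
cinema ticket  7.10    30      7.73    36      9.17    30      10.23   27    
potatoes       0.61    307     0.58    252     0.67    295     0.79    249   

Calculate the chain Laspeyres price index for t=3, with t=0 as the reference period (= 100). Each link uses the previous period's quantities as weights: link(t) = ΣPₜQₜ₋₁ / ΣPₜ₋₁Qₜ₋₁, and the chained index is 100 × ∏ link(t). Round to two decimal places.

108.01

Link t=0→t=1:
ΣP(t=1)Q(t=0) = 2.32×340 + 7.73×30 + 0.58×307 = 788.8 + 231.9 + 178.06 = 1198.76
ΣP(t=0)Q(t=0) = 2.69×340 + 7.10×30 + 0.61×307 = 914.6 + 213 + 187.27 = 1314.87
link = 1198.76/1314.87 = 0.911695
Link t=1→t=2:
ΣP(t=2)Q(t=1) = 2.07×303 + 9.17×36 + 0.67×252 = 627.21 + 330.12 + 168.84 = 1126.17
ΣP(t=1)Q(t=1) = 2.32×303 + 7.73×36 + 0.58×252 = 702.96 + 278.28 + 146.16 = 1127.4
link = 1126.17/1127.4 = 0.998909
Link t=2→t=3:
ΣP(t=3)Q(t=2) = 2.54×244 + 10.23×30 + 0.79×295 = 619.76 + 306.9 + 233.05 = 1159.71
ΣP(t=2)Q(t=2) = 2.07×244 + 9.17×30 + 0.67×295 = 505.08 + 275.1 + 197.65 = 977.83
link = 1159.71/977.83 = 1.186004
Chained index = 100 × 0.911695 × 0.998909 × 1.186004 = 108.0094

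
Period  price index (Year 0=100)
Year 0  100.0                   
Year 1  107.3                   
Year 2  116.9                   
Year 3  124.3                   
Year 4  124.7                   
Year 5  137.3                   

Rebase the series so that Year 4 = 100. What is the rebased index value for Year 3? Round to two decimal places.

99.68

Rebased(Year 3) = 124.3 / 124.7 × 100 = 99.6792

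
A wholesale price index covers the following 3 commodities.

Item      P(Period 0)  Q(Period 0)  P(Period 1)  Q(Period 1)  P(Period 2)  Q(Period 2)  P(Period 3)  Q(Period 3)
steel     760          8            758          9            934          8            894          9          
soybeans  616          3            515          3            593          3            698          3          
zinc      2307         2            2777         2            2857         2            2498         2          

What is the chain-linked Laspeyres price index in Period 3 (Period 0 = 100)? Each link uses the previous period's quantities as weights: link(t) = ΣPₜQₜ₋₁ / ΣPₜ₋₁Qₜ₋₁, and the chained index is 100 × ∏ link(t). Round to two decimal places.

114.07

Link Period 0→Period 1:
ΣP(Period 1)Q(Period 0) = 758×8 + 515×3 + 2777×2 = 6064 + 1545 + 5554 = 13163
ΣP(Period 0)Q(Period 0) = 760×8 + 616×3 + 2307×2 = 6080 + 1848 + 4614 = 12542
link = 13163/12542 = 1.049514
Link Period 1→Period 2:
ΣP(Period 2)Q(Period 1) = 934×9 + 593×3 + 2857×2 = 8406 + 1779 + 5714 = 15899
ΣP(Period 1)Q(Period 1) = 758×9 + 515×3 + 2777×2 = 6822 + 1545 + 5554 = 13921
link = 15899/13921 = 1.142087
Link Period 2→Period 3:
ΣP(Period 3)Q(Period 2) = 894×8 + 698×3 + 2498×2 = 7152 + 2094 + 4996 = 14242
ΣP(Period 2)Q(Period 2) = 934×8 + 593×3 + 2857×2 = 7472 + 1779 + 5714 = 14965
link = 14242/14965 = 0.951687
Chained index = 100 × 1.049514 × 1.142087 × 0.951687 = 114.0727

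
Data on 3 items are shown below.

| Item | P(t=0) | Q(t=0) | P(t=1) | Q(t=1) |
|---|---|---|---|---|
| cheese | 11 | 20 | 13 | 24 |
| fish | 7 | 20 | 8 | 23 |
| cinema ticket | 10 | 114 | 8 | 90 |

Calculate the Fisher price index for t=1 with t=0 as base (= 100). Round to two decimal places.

90.27

Laspeyres component (base-period weights):
ΣP(t=1)Q(t=0) = 13×20 + 8×20 + 8×114 = 260 + 160 + 912 = 1332
ΣP(t=0)Q(t=0) = 11×20 + 7×20 + 10×114 = 220 + 140 + 1140 = 1500
L = 1332 / 1500 × 100 = 88.8000
Paasche component (current-period weights):
ΣP(t=1)Q(t=1) = 13×24 + 8×23 + 8×90 = 312 + 184 + 720 = 1216
ΣP(t=0)Q(t=1) = 11×24 + 7×23 + 10×90 = 264 + 161 + 900 = 1325
P = 1216 / 1325 × 100 = 91.7736
Fisher = √(L × P) = √(88.8000 × 91.7736) = 90.2745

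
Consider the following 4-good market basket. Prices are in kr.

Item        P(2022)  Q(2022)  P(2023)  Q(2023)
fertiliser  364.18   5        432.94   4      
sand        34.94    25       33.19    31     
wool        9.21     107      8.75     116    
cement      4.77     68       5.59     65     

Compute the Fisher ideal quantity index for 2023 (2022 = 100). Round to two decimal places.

96.93

Laspeyres component (base-period weights):
ΣP(2022)Q(2023) = 364.18×4 + 34.94×31 + 9.21×116 + 4.77×65 = 1456.72 + 1083.14 + 1068.36 + 310.05 = 3918.27
ΣP(2022)Q(2022) = 364.18×5 + 34.94×25 + 9.21×107 + 4.77×68 = 1820.9 + 873.5 + 985.47 + 324.36 = 4004.23
L = 3918.27 / 4004.23 × 100 = 97.8533
Paasche component (current-period weights):
ΣP(2023)Q(2023) = 432.94×4 + 33.19×31 + 8.75×116 + 5.59×65 = 1731.76 + 1028.89 + 1015 + 363.35 = 4139
ΣP(2023)Q(2022) = 432.94×5 + 33.19×25 + 8.75×107 + 5.59×68 = 2164.7 + 829.75 + 936.25 + 380.12 = 4310.82
P = 4139 / 4310.82 × 100 = 96.0142
Fisher = √(L × P) = √(97.8533 × 96.0142) = 96.9294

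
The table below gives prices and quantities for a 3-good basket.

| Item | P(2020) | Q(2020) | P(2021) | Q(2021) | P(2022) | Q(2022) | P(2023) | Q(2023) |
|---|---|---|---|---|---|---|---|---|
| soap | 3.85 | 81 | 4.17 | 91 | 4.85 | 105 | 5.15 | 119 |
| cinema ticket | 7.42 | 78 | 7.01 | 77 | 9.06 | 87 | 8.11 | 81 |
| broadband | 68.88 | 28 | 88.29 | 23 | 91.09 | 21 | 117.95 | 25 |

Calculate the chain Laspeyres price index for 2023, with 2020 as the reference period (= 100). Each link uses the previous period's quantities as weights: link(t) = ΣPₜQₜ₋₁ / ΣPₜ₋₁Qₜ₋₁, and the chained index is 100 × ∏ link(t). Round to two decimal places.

151.38

Link 2020→2021:
ΣP(2021)Q(2020) = 4.17×81 + 7.01×78 + 88.29×28 = 337.77 + 546.78 + 2472.12 = 3356.67
ΣP(2020)Q(2020) = 3.85×81 + 7.42×78 + 68.88×28 = 311.85 + 578.76 + 1928.64 = 2819.25
link = 3356.67/2819.25 = 1.190625
Link 2021→2022:
ΣP(2022)Q(2021) = 4.85×91 + 9.06×77 + 91.09×23 = 441.35 + 697.62 + 2095.07 = 3234.04
ΣP(2021)Q(2021) = 4.17×91 + 7.01×77 + 88.29×23 = 379.47 + 539.77 + 2030.67 = 2949.91
link = 3234.04/2949.91 = 1.096318
Link 2022→2023:
ΣP(2023)Q(2022) = 5.15×105 + 8.11×87 + 117.95×21 = 540.75 + 705.57 + 2476.95 = 3723.27
ΣP(2022)Q(2022) = 4.85×105 + 9.06×87 + 91.09×21 = 509.25 + 788.22 + 1912.89 = 3210.36
link = 3723.27/3210.36 = 1.159767
Chained index = 100 × 1.190625 × 1.096318 × 1.159767 = 151.3849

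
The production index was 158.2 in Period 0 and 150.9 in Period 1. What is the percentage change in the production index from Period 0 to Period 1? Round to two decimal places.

-4.61%

Change = (150.9 − 158.2) / 158.2 × 100
       = -7.3 / 158.2 × 100 = -4.6144%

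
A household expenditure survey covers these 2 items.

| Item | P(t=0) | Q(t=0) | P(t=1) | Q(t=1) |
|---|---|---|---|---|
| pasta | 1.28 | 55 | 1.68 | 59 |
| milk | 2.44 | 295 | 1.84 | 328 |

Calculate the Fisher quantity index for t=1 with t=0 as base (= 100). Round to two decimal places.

Laspeyres component (base-period weights):
ΣP(t=0)Q(t=1) = 1.28×59 + 2.44×328 = 75.52 + 800.32 = 875.84
ΣP(t=0)Q(t=0) = 1.28×55 + 2.44×295 = 70.4 + 719.8 = 790.2
L = 875.84 / 790.2 × 100 = 110.8378
Paasche component (current-period weights):
ΣP(t=1)Q(t=1) = 1.68×59 + 1.84×328 = 99.12 + 603.52 = 702.64
ΣP(t=1)Q(t=0) = 1.68×55 + 1.84×295 = 92.4 + 542.8 = 635.2
P = 702.64 / 635.2 × 100 = 110.6171
Fisher = √(L × P) = √(110.8378 × 110.6171) = 110.7274

110.73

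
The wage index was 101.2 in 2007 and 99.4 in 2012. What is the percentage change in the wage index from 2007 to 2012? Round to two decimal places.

Change = (99.4 − 101.2) / 101.2 × 100
       = -1.8 / 101.2 × 100 = -1.7787%

-1.78%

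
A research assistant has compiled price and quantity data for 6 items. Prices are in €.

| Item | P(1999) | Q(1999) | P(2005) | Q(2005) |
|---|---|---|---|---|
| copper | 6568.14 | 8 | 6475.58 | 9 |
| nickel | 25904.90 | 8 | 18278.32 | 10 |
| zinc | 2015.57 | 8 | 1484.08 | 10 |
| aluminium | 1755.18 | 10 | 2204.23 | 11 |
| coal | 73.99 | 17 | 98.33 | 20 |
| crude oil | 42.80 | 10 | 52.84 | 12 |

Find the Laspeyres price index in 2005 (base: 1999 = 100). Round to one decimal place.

79.3

Laspeyres price index uses base-period quantities as weights.
ΣP(2005)·Q(1999) = 6475.58×8 + 18278.32×8 + 1484.08×8 + 2204.23×10 + 98.33×17 + 52.84×10 = 51804.64 + 146226.56 + 11872.64 + 22042.3 + 1671.61 + 528.4 = 234146.15
ΣP(1999)·Q(1999) = 6568.14×8 + 25904.90×8 + 2015.57×8 + 1755.18×10 + 73.99×17 + 42.80×10 = 52545.12 + 207239.2 + 16124.56 + 17551.8 + 1257.83 + 428 = 295146.51
Index = 234146.15 / 295146.51 × 100 = 79.3322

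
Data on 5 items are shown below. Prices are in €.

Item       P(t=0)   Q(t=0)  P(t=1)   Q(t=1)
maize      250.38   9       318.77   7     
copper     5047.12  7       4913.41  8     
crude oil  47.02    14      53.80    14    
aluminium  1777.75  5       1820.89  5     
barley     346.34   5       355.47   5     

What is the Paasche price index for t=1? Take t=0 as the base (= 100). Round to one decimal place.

99.6

Paasche price index uses current-period quantities as weights.
ΣP(t=1)·Q(t=1) = 318.77×7 + 4913.41×8 + 53.80×14 + 1820.89×5 + 355.47×5 = 2231.39 + 39307.28 + 753.2 + 9104.45 + 1777.35 = 53173.67
ΣP(t=0)·Q(t=1) = 250.38×7 + 5047.12×8 + 47.02×14 + 1777.75×5 + 346.34×5 = 1752.66 + 40376.96 + 658.28 + 8888.75 + 1731.7 = 53408.35
Index = 53173.67 / 53408.35 × 100 = 99.5606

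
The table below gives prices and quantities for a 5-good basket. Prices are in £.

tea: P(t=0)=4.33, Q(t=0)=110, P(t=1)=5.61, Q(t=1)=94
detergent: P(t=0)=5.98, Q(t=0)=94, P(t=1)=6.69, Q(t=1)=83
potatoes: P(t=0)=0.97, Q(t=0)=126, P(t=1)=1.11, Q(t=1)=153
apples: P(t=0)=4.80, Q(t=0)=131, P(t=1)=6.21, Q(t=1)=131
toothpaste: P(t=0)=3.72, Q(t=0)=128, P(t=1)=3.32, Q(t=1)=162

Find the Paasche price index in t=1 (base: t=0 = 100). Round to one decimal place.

Paasche price index uses current-period quantities as weights.
ΣP(t=1)·Q(t=1) = 5.61×94 + 6.69×83 + 1.11×153 + 6.21×131 + 3.32×162 = 527.34 + 555.27 + 169.83 + 813.51 + 537.84 = 2603.79
ΣP(t=0)·Q(t=1) = 4.33×94 + 5.98×83 + 0.97×153 + 4.80×131 + 3.72×162 = 407.02 + 496.34 + 148.41 + 628.8 + 602.64 = 2283.21
Index = 2603.79 / 2283.21 × 100 = 114.0408

114.0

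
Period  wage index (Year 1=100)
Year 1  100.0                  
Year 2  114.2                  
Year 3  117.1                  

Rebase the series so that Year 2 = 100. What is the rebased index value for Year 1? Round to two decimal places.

87.57

Rebased(Year 1) = 100.0 / 114.2 × 100 = 87.5657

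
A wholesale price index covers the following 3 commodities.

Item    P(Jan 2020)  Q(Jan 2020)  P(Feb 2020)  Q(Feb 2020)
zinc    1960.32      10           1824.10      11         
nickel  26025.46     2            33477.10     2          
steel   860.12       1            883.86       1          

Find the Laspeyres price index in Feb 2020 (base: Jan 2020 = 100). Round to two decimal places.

118.71

Laspeyres price index uses base-period quantities as weights.
ΣP(Feb 2020)·Q(Jan 2020) = 1824.10×10 + 33477.10×2 + 883.86×1 = 18241 + 66954.2 + 883.86 = 86079.06
ΣP(Jan 2020)·Q(Jan 2020) = 1960.32×10 + 26025.46×2 + 860.12×1 = 19603.2 + 52050.92 + 860.12 = 72514.24
Index = 86079.06 / 72514.24 × 100 = 118.7064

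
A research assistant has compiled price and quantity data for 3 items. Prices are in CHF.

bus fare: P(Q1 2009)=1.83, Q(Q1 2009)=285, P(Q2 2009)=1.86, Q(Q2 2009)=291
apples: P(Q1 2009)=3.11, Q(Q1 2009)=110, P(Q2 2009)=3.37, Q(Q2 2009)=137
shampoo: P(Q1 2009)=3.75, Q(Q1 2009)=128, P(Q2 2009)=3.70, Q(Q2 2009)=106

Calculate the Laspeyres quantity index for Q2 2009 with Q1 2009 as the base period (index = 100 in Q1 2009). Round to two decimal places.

Laspeyres quantity index uses base-period prices as weights.
ΣP(Q1 2009)·Q(Q2 2009) = 1.83×291 + 3.11×137 + 3.75×106 = 532.53 + 426.07 + 397.5 = 1356.1
ΣP(Q1 2009)·Q(Q1 2009) = 1.83×285 + 3.11×110 + 3.75×128 = 521.55 + 342.1 + 480 = 1343.65
Index = 1356.1 / 1343.65 × 100 = 100.9266

100.93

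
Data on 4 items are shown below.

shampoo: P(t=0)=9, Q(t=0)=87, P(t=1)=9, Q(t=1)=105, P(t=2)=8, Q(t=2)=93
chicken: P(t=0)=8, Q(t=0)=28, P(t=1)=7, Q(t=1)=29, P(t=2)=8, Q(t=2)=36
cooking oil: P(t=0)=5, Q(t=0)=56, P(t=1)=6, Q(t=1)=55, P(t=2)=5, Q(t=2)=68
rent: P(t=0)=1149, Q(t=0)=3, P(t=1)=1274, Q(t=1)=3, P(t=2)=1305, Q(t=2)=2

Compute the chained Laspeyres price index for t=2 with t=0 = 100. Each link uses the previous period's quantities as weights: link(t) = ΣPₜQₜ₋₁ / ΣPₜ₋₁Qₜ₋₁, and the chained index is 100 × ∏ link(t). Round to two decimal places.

Link t=0→t=1:
ΣP(t=1)Q(t=0) = 9×87 + 7×28 + 6×56 + 1274×3 = 783 + 196 + 336 + 3822 = 5137
ΣP(t=0)Q(t=0) = 9×87 + 8×28 + 5×56 + 1149×3 = 783 + 224 + 280 + 3447 = 4734
link = 5137/4734 = 1.085129
Link t=1→t=2:
ΣP(t=2)Q(t=1) = 8×105 + 8×29 + 5×55 + 1305×3 = 840 + 232 + 275 + 3915 = 5262
ΣP(t=1)Q(t=1) = 9×105 + 7×29 + 6×55 + 1274×3 = 945 + 203 + 330 + 3822 = 5300
link = 5262/5300 = 0.992830
Chained index = 100 × 1.085129 × 0.992830 = 107.7349

107.73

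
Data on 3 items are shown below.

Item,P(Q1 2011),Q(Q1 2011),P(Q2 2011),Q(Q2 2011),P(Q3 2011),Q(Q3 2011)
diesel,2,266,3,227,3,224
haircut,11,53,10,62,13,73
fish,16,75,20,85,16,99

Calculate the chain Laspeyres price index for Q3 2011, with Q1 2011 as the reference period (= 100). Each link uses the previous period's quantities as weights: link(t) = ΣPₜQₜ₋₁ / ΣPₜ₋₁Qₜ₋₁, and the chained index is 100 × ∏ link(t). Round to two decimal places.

Link Q1 2011→Q2 2011:
ΣP(Q2 2011)Q(Q1 2011) = 3×266 + 10×53 + 20×75 = 798 + 530 + 1500 = 2828
ΣP(Q1 2011)Q(Q1 2011) = 2×266 + 11×53 + 16×75 = 532 + 583 + 1200 = 2315
link = 2828/2315 = 1.221598
Link Q2 2011→Q3 2011:
ΣP(Q3 2011)Q(Q2 2011) = 3×227 + 13×62 + 16×85 = 681 + 806 + 1360 = 2847
ΣP(Q2 2011)Q(Q2 2011) = 3×227 + 10×62 + 20×85 = 681 + 620 + 1700 = 3001
link = 2847/3001 = 0.948684
Chained index = 100 × 1.221598 × 0.948684 = 115.8910

115.89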